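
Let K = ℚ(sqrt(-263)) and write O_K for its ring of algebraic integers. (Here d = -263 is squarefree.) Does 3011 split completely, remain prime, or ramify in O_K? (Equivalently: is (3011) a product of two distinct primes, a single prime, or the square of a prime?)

3011 remains inert

-263 mod 4 = 1, hence disc K = -263 and O_K = ℤ[(1+√-263)/2].
disc(K) = -263 is not divisible by 3011; 3011 is unramified.
Euler's criterion: (-263)^1505 mod 3011 = 3010. Thus (-263|3011) = -1.
Legendre symbol -1 ⇒ 3011 is inert.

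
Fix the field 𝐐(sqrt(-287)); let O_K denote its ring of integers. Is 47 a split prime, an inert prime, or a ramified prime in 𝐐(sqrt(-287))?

d = -287 ≡ 1 (mod 4), so O_K = ℤ[(1+√-287)/2] and disc(K) = d = -287.
disc(K) = -287 is not divisible by 47; 47 is unramified.
Euler's criterion: (-287)^23 mod 47 = 1. Thus (-287|47) = 1.
d is a quadratic residue mod p, hence 47 splits in O_K.

split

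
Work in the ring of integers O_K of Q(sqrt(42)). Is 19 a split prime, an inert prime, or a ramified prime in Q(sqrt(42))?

p splits

Since 42 ≢ 1 mod 4, the ring of integers is ℤ[√42] with discriminant 4·42 = 168.
19 ∤ 168, so 19 is unramified.
Legendre symbol by Euler's criterion: (42/19) ≡ 42^9 ≡ 1 (mod 19), i.e. (42/19) = 1.
d is a quadratic residue mod p, hence 19 splits in O_K.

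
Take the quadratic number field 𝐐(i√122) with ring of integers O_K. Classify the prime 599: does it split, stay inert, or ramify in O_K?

Since -122 ≢ 1 mod 4, the ring of integers is ℤ[√-122] with discriminant 4·(-122) = -488.
Since gcd(599, -488) = 1 the prime 599 does not ramify.
Compute (-122/599) via Euler: 477^((599-1)/2) mod 599 = 1, so (-122/599) = 1.
(-122/599) = 1, so 599 splits.

599 splits in O_K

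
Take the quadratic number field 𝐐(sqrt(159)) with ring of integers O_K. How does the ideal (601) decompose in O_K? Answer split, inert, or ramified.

d = 159 ≡ 3 (mod 4), so O_K = ℤ[√159] and disc(K) = 4d = 636.
disc(K) = 636 is not divisible by 601; 601 is unramified.
(159/601) = 159^300 mod 601 = 600, giving Legendre symbol -1.
(159/601) = -1, so 601 is inert.

inert — (601) stays prime in O_K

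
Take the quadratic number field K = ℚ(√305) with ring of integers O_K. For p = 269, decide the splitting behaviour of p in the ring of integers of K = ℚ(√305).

splits completely

d = 305 ≡ 1 (mod 4), so O_K = ℤ[(1+√305)/2] and disc(K) = d = 305.
disc(K) = 305 is not divisible by 269; 269 is unramified.
Compute (305/269) via Euler: 36^((269-1)/2) mod 269 = 1, so (305/269) = 1.
d is a quadratic residue mod p, hence 269 splits in O_K.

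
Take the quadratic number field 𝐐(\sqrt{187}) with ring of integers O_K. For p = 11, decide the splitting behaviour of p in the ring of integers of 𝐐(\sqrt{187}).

ramifies in O_K

Since 187 ≢ 1 mod 4, the ring of integers is ℤ[√187] with discriminant 4·187 = 748.
11 divides disc(K) = 748, so 11 ramifies.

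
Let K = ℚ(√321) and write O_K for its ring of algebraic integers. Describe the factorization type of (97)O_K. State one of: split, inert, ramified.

97 remains inert

d = 321 ≡ 1 (mod 4), so O_K = ℤ[(1+√321)/2] and disc(K) = d = 321.
disc(K) = 321 is not divisible by 97; 97 is unramified.
Compute (321/97) via Euler: 30^((97-1)/2) mod 97 = 96, so (321/97) = -1.
d is a non-residue mod p, hence 97 remains inert in O_K.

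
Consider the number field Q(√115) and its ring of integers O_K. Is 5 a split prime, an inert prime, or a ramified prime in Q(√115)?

5 is ramified

115 mod 4 = 3, hence disc K = 4·115 = 460 and O_K = ℤ[√115].
disc(K) = 460 = 5·92, so p = 5 is ramified.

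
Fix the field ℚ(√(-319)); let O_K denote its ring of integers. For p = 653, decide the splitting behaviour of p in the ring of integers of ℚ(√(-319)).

d = -319 ≡ 1 (mod 4), so O_K = ℤ[(1+√-319)/2] and disc(K) = d = -319.
653 ∤ -319, so 653 is unramified.
(-319/653) = 334^326 mod 653 = 652, giving Legendre symbol -1.
Legendre symbol -1 ⇒ 653 is inert.

inert — (653) stays prime in O_K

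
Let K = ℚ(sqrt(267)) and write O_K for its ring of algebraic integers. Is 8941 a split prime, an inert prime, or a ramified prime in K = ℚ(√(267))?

inert — (8941) stays prime in O_K

d = 267 ≡ 3 (mod 4), so O_K = ℤ[√267] and disc(K) = 4d = 1068.
8941 ∤ 1068, so 8941 is unramified.
Legendre symbol by Euler's criterion: (267/8941) ≡ 267^4470 ≡ 8940 (mod 8941), i.e. (267/8941) = -1.
d is a non-residue mod p, hence 8941 remains inert in O_K.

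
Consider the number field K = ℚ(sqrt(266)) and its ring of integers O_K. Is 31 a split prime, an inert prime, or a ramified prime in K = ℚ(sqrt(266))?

split — (31) = 𝔭₁𝔭₂ with 𝔭₁ ≠ 𝔭₂

266 mod 4 = 2, hence disc K = 4·266 = 1064 and O_K = ℤ[√266].
31 ∤ 1064, so 31 is unramified.
Legendre symbol by Euler's criterion: (266/31) ≡ 266^15 ≡ 1 (mod 31), i.e. (266/31) = 1.
Legendre symbol 1 ⇒ 31 is split.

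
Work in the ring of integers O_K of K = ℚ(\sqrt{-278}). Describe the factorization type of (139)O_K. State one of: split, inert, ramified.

d = -278 ≡ 2 (mod 4), so O_K = ℤ[√-278] and disc(K) = 4d = -1112.
139 divides disc(K) = -1112, so 139 ramifies.

p ramifies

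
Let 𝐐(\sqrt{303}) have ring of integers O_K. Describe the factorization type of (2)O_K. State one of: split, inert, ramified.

ramified

303 mod 4 = 3, hence disc K = 4·303 = 1212 and O_K = ℤ[√303].
disc(K) = 1212 = 2·606, so p = 2 is ramified.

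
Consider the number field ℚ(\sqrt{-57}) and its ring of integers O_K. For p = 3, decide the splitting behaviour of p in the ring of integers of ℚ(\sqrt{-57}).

ramified — (3) = 𝔭²

Since -57 ≢ 1 mod 4, the ring of integers is ℤ[√-57] with discriminant 4·(-57) = -228.
3 divides disc(K) = -228, so 3 ramifies.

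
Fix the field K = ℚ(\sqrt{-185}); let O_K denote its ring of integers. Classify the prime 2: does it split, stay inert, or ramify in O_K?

d = -185 ≡ 3 (mod 4), so O_K = ℤ[√-185] and disc(K) = 4d = -740.
Ramification test: 2 | -740. The prime 2 ramifies in K.

ramified — (2) = 𝔭²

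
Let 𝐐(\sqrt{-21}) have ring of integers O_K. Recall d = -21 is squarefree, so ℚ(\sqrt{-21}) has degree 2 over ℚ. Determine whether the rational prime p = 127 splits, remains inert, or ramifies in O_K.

remains prime (inert)

Since -21 ≢ 1 mod 4, the ring of integers is ℤ[√-21] with discriminant 4·(-21) = -84.
Since gcd(127, -84) = 1 the prime 127 does not ramify.
Euler's criterion: (-21)^63 mod 127 = 126. Thus (-21|127) = -1.
(-21/127) = -1, so 127 is inert.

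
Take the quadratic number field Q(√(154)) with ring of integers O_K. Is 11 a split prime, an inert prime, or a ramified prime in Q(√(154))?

154 mod 4 = 2, hence disc K = 4·154 = 616 and O_K = ℤ[√154].
Ramification test: 11 | 616. The prime 11 ramifies in K.

11 is ramified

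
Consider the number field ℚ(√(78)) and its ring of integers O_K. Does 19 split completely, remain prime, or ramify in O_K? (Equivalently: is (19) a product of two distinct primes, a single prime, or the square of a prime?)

inert

Since 78 ≢ 1 mod 4, the ring of integers is ℤ[√78] with discriminant 4·78 = 312.
Since gcd(19, 312) = 1 the prime 19 does not ramify.
Compute (78/19) via Euler: 2^((19-1)/2) mod 19 = 18, so (78/19) = -1.
d is a non-residue mod p, hence 19 remains inert in O_K.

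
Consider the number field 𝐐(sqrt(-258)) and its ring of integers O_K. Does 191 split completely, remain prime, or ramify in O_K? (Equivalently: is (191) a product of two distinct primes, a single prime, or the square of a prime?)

Since -258 ≢ 1 mod 4, the ring of integers is ℤ[√-258] with discriminant 4·(-258) = -1032.
disc(K) = -1032 is not divisible by 191; 191 is unramified.
Legendre symbol by Euler's criterion: (-258/191) ≡ (-258)^95 ≡ 190 (mod 191), i.e. (-258/191) = -1.
(-258/191) = -1, so 191 is inert.

inert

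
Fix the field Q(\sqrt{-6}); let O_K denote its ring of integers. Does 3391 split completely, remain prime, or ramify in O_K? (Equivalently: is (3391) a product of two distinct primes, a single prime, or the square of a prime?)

split — (3391) = 𝔭₁𝔭₂ with 𝔭₁ ≠ 𝔭₂

-6 mod 4 = 2, hence disc K = 4·(-6) = -24 and O_K = ℤ[√-6].
disc(K) = -24 is not divisible by 3391; 3391 is unramified.
Legendre symbol by Euler's criterion: (-6/3391) ≡ (-6)^1695 ≡ 1 (mod 3391), i.e. (-6/3391) = 1.
Legendre symbol 1 ⇒ 3391 is split.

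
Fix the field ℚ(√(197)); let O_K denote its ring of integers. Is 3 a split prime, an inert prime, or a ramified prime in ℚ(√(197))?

Since 197 ≡ 1 mod 4, the ring of integers is ℤ[(1+√197)/2] with discriminant 197.
3 ∤ 197, so 3 is unramified.
(197/3) = 2^1 mod 3 = 2, giving Legendre symbol -1.
(197/3) = -1, so 3 is inert.

remains prime (inert)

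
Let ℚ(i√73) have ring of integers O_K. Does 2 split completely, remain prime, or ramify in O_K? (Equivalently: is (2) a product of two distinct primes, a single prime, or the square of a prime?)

ramified — (2) = 𝔭²

-73 mod 4 = 3, hence disc K = 4·(-73) = -292 and O_K = ℤ[√-73].
2 divides disc(K) = -292, so 2 ramifies.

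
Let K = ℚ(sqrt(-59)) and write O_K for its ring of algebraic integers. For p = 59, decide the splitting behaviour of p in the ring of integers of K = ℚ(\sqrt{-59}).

-59 mod 4 = 1, hence disc K = -59 and O_K = ℤ[(1+√-59)/2].
59 divides disc(K) = -59, so 59 ramifies.

ramified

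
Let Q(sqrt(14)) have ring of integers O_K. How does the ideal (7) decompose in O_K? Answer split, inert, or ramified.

p ramifies

Since 14 ≢ 1 mod 4, the ring of integers is ℤ[√14] with discriminant 4·14 = 56.
disc(K) = 56 = 7·8, so p = 7 is ramified.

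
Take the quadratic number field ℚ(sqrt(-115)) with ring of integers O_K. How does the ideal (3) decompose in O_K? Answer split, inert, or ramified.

d = -115 ≡ 1 (mod 4), so O_K = ℤ[(1+√-115)/2] and disc(K) = d = -115.
disc(K) = -115 is not divisible by 3; 3 is unramified.
Compute (-115/3) via Euler: 2^((3-1)/2) mod 3 = 2, so (-115/3) = -1.
d is a non-residue mod p, hence 3 remains inert in O_K.

inert — (3) stays prime in O_K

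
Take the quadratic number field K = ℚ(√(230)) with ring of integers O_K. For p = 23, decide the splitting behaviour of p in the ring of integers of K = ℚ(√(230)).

230 mod 4 = 2, hence disc K = 4·230 = 920 and O_K = ℤ[√230].
disc(K) = 920 = 23·40, so p = 23 is ramified.

23 is ramified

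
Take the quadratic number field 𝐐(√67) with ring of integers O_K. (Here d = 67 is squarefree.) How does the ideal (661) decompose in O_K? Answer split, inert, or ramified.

d = 67 ≡ 3 (mod 4), so O_K = ℤ[√67] and disc(K) = 4d = 268.
Since gcd(661, 268) = 1 the prime 661 does not ramify.
(67/661) = 67^330 mod 661 = 660, giving Legendre symbol -1.
(67/661) = -1, so 661 is inert.

remains prime (inert)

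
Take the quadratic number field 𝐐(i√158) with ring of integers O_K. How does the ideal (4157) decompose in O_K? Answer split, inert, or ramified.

Since -158 ≢ 1 mod 4, the ring of integers is ℤ[√-158] with discriminant 4·(-158) = -632.
4157 ∤ -632, so 4157 is unramified.
Legendre symbol by Euler's criterion: (-158/4157) ≡ (-158)^2078 ≡ 4156 (mod 4157), i.e. (-158/4157) = -1.
(-158/4157) = -1, so 4157 is inert.

p is inert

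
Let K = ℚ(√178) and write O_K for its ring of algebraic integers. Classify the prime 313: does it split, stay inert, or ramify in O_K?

p is inert

178 mod 4 = 2, hence disc K = 4·178 = 712 and O_K = ℤ[√178].
313 ∤ 712, so 313 is unramified.
(178/313) = 178^156 mod 313 = 312, giving Legendre symbol -1.
Legendre symbol -1 ⇒ 313 is inert.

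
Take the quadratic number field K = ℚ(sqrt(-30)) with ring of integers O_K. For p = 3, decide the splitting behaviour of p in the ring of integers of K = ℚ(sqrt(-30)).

d = -30 ≡ 2 (mod 4), so O_K = ℤ[√-30] and disc(K) = 4d = -120.
3 divides disc(K) = -120, so 3 ramifies.

ramifies in O_K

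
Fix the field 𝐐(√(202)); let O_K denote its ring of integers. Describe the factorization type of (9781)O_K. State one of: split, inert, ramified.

9781 remains inert

Since 202 ≢ 1 mod 4, the ring of integers is ℤ[√202] with discriminant 4·202 = 808.
Since gcd(9781, 808) = 1 the prime 9781 does not ramify.
Legendre symbol by Euler's criterion: (202/9781) ≡ 202^4890 ≡ 9780 (mod 9781), i.e. (202/9781) = -1.
(202/9781) = -1, so 9781 is inert.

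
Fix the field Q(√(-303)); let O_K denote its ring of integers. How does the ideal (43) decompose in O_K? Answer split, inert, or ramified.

split

-303 mod 4 = 1, hence disc K = -303 and O_K = ℤ[(1+√-303)/2].
Since gcd(43, -303) = 1 the prime 43 does not ramify.
Compute (-303/43) via Euler: 41^((43-1)/2) mod 43 = 1, so (-303/43) = 1.
(-303/43) = 1, so 43 splits.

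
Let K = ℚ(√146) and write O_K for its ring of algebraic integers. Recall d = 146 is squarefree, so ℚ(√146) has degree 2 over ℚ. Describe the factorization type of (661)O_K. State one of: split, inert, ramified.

p is inert

146 mod 4 = 2, hence disc K = 4·146 = 584 and O_K = ℤ[√146].
disc(K) = 584 is not divisible by 661; 661 is unramified.
(146/661) = 146^330 mod 661 = 660, giving Legendre symbol -1.
d is a non-residue mod p, hence 661 remains inert in O_K.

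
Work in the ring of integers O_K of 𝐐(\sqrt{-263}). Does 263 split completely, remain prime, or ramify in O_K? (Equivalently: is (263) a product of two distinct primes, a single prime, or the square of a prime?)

p ramifies

-263 mod 4 = 1, hence disc K = -263 and O_K = ℤ[(1+√-263)/2].
Ramification test: 263 | -263. The prime 263 ramifies in K.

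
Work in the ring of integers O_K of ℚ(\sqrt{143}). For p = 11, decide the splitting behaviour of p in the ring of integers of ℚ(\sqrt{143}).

143 mod 4 = 3, hence disc K = 4·143 = 572 and O_K = ℤ[√143].
disc(K) = 572 = 11·52, so p = 11 is ramified.

ramified — (11) = 𝔭²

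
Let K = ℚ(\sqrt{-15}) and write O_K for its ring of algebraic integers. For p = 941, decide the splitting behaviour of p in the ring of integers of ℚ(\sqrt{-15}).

inert

Since -15 ≡ 1 mod 4, the ring of integers is ℤ[(1+√-15)/2] with discriminant -15.
Since gcd(941, -15) = 1 the prime 941 does not ramify.
Legendre symbol by Euler's criterion: (-15/941) ≡ (-15)^470 ≡ 940 (mod 941), i.e. (-15/941) = -1.
(-15/941) = -1, so 941 is inert.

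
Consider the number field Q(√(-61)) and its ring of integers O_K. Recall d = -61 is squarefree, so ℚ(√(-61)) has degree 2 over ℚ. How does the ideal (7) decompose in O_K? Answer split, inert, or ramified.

p splits

d = -61 ≡ 3 (mod 4), so O_K = ℤ[√-61] and disc(K) = 4d = -244.
disc(K) = -244 is not divisible by 7; 7 is unramified.
(-61/7) = 2^3 mod 7 = 1, giving Legendre symbol 1.
Legendre symbol 1 ⇒ 7 is split.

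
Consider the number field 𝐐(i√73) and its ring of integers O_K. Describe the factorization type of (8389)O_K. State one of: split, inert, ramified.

8389 splits in O_K

d = -73 ≡ 3 (mod 4), so O_K = ℤ[√-73] and disc(K) = 4d = -292.
disc(K) = -292 is not divisible by 8389; 8389 is unramified.
(-73/8389) = 8316^4194 mod 8389 = 1, giving Legendre symbol 1.
d is a quadratic residue mod p, hence 8389 splits in O_K.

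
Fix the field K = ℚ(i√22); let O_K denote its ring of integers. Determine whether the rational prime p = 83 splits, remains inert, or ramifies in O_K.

d = -22 ≡ 2 (mod 4), so O_K = ℤ[√-22] and disc(K) = 4d = -88.
Since gcd(83, -88) = 1 the prime 83 does not ramify.
Compute (-22/83) via Euler: 61^((83-1)/2) mod 83 = 1, so (-22/83) = 1.
(-22/83) = 1, so 83 splits.

splits completely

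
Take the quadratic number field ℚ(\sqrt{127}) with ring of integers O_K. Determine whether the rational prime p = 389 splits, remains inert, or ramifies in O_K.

splits completely

127 mod 4 = 3, hence disc K = 4·127 = 508 and O_K = ℤ[√127].
389 ∤ 508, so 389 is unramified.
Compute (127/389) via Euler: 127^((389-1)/2) mod 389 = 1, so (127/389) = 1.
(127/389) = 1, so 389 splits.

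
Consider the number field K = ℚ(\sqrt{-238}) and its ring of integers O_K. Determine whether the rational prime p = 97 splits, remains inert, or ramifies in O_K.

split — (97) = 𝔭₁𝔭₂ with 𝔭₁ ≠ 𝔭₂

d = -238 ≡ 2 (mod 4), so O_K = ℤ[√-238] and disc(K) = 4d = -952.
Since gcd(97, -952) = 1 the prime 97 does not ramify.
Legendre symbol by Euler's criterion: (-238/97) ≡ (-238)^48 ≡ 1 (mod 97), i.e. (-238/97) = 1.
(-238/97) = 1, so 97 splits.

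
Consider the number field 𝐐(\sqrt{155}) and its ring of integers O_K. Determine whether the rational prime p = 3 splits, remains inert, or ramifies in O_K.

inert — (3) stays prime in O_K

155 mod 4 = 3, hence disc K = 4·155 = 620 and O_K = ℤ[√155].
disc(K) = 620 is not divisible by 3; 3 is unramified.
Legendre symbol by Euler's criterion: (155/3) ≡ 155^1 ≡ 2 (mod 3), i.e. (155/3) = -1.
(155/3) = -1, so 3 is inert.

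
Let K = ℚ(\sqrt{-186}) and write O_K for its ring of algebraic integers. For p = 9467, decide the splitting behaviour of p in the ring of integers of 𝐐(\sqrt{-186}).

9467 splits in O_K

-186 mod 4 = 2, hence disc K = 4·(-186) = -744 and O_K = ℤ[√-186].
9467 ∤ -744, so 9467 is unramified.
Compute (-186/9467) via Euler: 9281^((9467-1)/2) mod 9467 = 1, so (-186/9467) = 1.
(-186/9467) = 1, so 9467 splits.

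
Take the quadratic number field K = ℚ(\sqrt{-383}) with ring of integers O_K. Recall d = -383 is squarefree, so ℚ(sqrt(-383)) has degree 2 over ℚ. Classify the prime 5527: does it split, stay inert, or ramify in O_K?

split

-383 mod 4 = 1, hence disc K = -383 and O_K = ℤ[(1+√-383)/2].
disc(K) = -383 is not divisible by 5527; 5527 is unramified.
Euler's criterion: (-383)^2763 mod 5527 = 1. Thus (-383|5527) = 1.
d is a quadratic residue mod p, hence 5527 splits in O_K.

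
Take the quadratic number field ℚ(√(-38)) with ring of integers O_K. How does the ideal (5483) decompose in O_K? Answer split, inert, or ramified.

d = -38 ≡ 2 (mod 4), so O_K = ℤ[√-38] and disc(K) = 4d = -152.
disc(K) = -152 is not divisible by 5483; 5483 is unramified.
Euler's criterion: (-38)^2741 mod 5483 = 5482. Thus (-38|5483) = -1.
(-38/5483) = -1, so 5483 is inert.

inert — (5483) stays prime in O_K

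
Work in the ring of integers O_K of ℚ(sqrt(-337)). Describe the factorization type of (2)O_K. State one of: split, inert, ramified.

ramified — (2) = 𝔭²

d = -337 ≡ 3 (mod 4), so O_K = ℤ[√-337] and disc(K) = 4d = -1348.
disc(K) = -1348 = 2·(-674), so p = 2 is ramified.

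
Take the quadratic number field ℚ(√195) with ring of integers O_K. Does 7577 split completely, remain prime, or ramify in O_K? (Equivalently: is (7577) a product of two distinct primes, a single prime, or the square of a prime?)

7577 remains inert

195 mod 4 = 3, hence disc K = 4·195 = 780 and O_K = ℤ[√195].
Since gcd(7577, 780) = 1 the prime 7577 does not ramify.
Compute (195/7577) via Euler: 195^((7577-1)/2) mod 7577 = 7576, so (195/7577) = -1.
d is a non-residue mod p, hence 7577 remains inert in O_K.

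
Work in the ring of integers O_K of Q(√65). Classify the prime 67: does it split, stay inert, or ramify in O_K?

d = 65 ≡ 1 (mod 4), so O_K = ℤ[(1+√65)/2] and disc(K) = d = 65.
disc(K) = 65 is not divisible by 67; 67 is unramified.
(65/67) = 65^33 mod 67 = 1, giving Legendre symbol 1.
Legendre symbol 1 ⇒ 67 is split.

split — (67) = 𝔭₁𝔭₂ with 𝔭₁ ≠ 𝔭₂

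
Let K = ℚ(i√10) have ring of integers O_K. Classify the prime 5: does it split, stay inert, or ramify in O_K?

5 is ramified

-10 mod 4 = 2, hence disc K = 4·(-10) = -40 and O_K = ℤ[√-10].
5 divides disc(K) = -40, so 5 ramifies.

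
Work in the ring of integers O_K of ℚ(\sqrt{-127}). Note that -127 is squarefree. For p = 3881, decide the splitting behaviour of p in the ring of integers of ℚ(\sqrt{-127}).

Since -127 ≡ 1 mod 4, the ring of integers is ℤ[(1+√-127)/2] with discriminant -127.
3881 ∤ -127, so 3881 is unramified.
(-127/3881) = 3754^1940 mod 3881 = 1, giving Legendre symbol 1.
Legendre symbol 1 ⇒ 3881 is split.

split — (3881) = 𝔭₁𝔭₂ with 𝔭₁ ≠ 𝔭₂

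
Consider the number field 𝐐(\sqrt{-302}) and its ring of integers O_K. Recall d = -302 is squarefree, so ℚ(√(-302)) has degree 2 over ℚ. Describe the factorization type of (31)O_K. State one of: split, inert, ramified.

31 splits in O_K

-302 mod 4 = 2, hence disc K = 4·(-302) = -1208 and O_K = ℤ[√-302].
disc(K) = -1208 is not divisible by 31; 31 is unramified.
Euler's criterion: (-302)^15 mod 31 = 1. Thus (-302|31) = 1.
Legendre symbol 1 ⇒ 31 is split.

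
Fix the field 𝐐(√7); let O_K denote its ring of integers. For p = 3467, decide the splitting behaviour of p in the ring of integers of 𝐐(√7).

Since 7 ≢ 1 mod 4, the ring of integers is ℤ[√7] with discriminant 4·7 = 28.
Since gcd(3467, 28) = 1 the prime 3467 does not ramify.
Legendre symbol by Euler's criterion: (7/3467) ≡ 7^1733 ≡ 3466 (mod 3467), i.e. (7/3467) = -1.
(7/3467) = -1, so 3467 is inert.

p is inert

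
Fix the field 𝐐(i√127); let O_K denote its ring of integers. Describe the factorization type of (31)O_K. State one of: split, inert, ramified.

p splits

-127 mod 4 = 1, hence disc K = -127 and O_K = ℤ[(1+√-127)/2].
Since gcd(31, -127) = 1 the prime 31 does not ramify.
Euler's criterion: (-127)^15 mod 31 = 1. Thus (-127|31) = 1.
(-127/31) = 1, so 31 splits.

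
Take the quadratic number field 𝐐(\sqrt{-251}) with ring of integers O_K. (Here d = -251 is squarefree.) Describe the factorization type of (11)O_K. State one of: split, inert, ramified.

-251 mod 4 = 1, hence disc K = -251 and O_K = ℤ[(1+√-251)/2].
Since gcd(11, -251) = 1 the prime 11 does not ramify.
Legendre symbol by Euler's criterion: (-251/11) ≡ (-251)^5 ≡ 10 (mod 11), i.e. (-251/11) = -1.
(-251/11) = -1, so 11 is inert.

p is inert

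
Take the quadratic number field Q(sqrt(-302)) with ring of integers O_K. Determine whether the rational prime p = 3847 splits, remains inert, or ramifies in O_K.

p splits

Since -302 ≢ 1 mod 4, the ring of integers is ℤ[√-302] with discriminant 4·(-302) = -1208.
3847 ∤ -1208, so 3847 is unramified.
Euler's criterion: (-302)^1923 mod 3847 = 1. Thus (-302|3847) = 1.
(-302/3847) = 1, so 3847 splits.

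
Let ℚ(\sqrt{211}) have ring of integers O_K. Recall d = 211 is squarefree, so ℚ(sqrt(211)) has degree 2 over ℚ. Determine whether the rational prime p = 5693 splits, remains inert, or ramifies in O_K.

remains prime (inert)

d = 211 ≡ 3 (mod 4), so O_K = ℤ[√211] and disc(K) = 4d = 844.
Since gcd(5693, 844) = 1 the prime 5693 does not ramify.
Compute (211/5693) via Euler: 211^((5693-1)/2) mod 5693 = 5692, so (211/5693) = -1.
Legendre symbol -1 ⇒ 5693 is inert.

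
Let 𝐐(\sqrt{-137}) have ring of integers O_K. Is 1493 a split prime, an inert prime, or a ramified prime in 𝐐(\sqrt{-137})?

p splits

Since -137 ≢ 1 mod 4, the ring of integers is ℤ[√-137] with discriminant 4·(-137) = -548.
Since gcd(1493, -548) = 1 the prime 1493 does not ramify.
Legendre symbol by Euler's criterion: (-137/1493) ≡ (-137)^746 ≡ 1 (mod 1493), i.e. (-137/1493) = 1.
Legendre symbol 1 ⇒ 1493 is split.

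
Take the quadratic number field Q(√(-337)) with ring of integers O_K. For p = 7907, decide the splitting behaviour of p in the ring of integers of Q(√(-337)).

-337 mod 4 = 3, hence disc K = 4·(-337) = -1348 and O_K = ℤ[√-337].
Since gcd(7907, -1348) = 1 the prime 7907 does not ramify.
Compute (-337/7907) via Euler: 7570^((7907-1)/2) mod 7907 = 7906, so (-337/7907) = -1.
(-337/7907) = -1, so 7907 is inert.

p is inert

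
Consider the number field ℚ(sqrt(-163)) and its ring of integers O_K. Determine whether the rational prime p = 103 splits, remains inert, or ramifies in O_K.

-163 mod 4 = 1, hence disc K = -163 and O_K = ℤ[(1+√-163)/2].
103 ∤ -163, so 103 is unramified.
(-163/103) = 43^51 mod 103 = 102, giving Legendre symbol -1.
Legendre symbol -1 ⇒ 103 is inert.

p is inert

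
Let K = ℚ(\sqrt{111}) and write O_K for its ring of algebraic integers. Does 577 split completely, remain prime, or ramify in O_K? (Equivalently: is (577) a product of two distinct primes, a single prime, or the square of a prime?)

d = 111 ≡ 3 (mod 4), so O_K = ℤ[√111] and disc(K) = 4d = 444.
Since gcd(577, 444) = 1 the prime 577 does not ramify.
(111/577) = 111^288 mod 577 = 576, giving Legendre symbol -1.
d is a non-residue mod p, hence 577 remains inert in O_K.

remains prime (inert)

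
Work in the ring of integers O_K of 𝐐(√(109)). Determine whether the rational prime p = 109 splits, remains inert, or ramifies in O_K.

d = 109 ≡ 1 (mod 4), so O_K = ℤ[(1+√109)/2] and disc(K) = d = 109.
disc(K) = 109 = 109·1, so p = 109 is ramified.

ramified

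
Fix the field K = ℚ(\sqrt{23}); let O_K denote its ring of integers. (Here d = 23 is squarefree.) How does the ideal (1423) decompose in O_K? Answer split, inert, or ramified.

split

23 mod 4 = 3, hence disc K = 4·23 = 92 and O_K = ℤ[√23].
Since gcd(1423, 92) = 1 the prime 1423 does not ramify.
Legendre symbol by Euler's criterion: (23/1423) ≡ 23^711 ≡ 1 (mod 1423), i.e. (23/1423) = 1.
Legendre symbol 1 ⇒ 1423 is split.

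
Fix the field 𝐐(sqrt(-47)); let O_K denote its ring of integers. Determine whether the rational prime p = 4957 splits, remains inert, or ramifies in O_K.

inert

Since -47 ≡ 1 mod 4, the ring of integers is ℤ[(1+√-47)/2] with discriminant -47.
disc(K) = -47 is not divisible by 4957; 4957 is unramified.
Legendre symbol by Euler's criterion: (-47/4957) ≡ (-47)^2478 ≡ 4956 (mod 4957), i.e. (-47/4957) = -1.
Legendre symbol -1 ⇒ 4957 is inert.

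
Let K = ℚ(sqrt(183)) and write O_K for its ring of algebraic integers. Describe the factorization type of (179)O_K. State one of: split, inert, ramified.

split — (179) = 𝔭₁𝔭₂ with 𝔭₁ ≠ 𝔭₂

Since 183 ≢ 1 mod 4, the ring of integers is ℤ[√183] with discriminant 4·183 = 732.
disc(K) = 732 is not divisible by 179; 179 is unramified.
Compute (183/179) via Euler: 4^((179-1)/2) mod 179 = 1, so (183/179) = 1.
Legendre symbol 1 ⇒ 179 is split.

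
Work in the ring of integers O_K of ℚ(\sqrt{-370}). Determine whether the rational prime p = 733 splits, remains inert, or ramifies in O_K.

splits completely

Since -370 ≢ 1 mod 4, the ring of integers is ℤ[√-370] with discriminant 4·(-370) = -1480.
733 ∤ -1480, so 733 is unramified.
(-370/733) = 363^366 mod 733 = 1, giving Legendre symbol 1.
(-370/733) = 1, so 733 splits.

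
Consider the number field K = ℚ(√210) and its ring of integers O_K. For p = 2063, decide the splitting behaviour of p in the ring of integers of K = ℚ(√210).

Since 210 ≢ 1 mod 4, the ring of integers is ℤ[√210] with discriminant 4·210 = 840.
Since gcd(2063, 840) = 1 the prime 2063 does not ramify.
Legendre symbol by Euler's criterion: (210/2063) ≡ 210^1031 ≡ 2062 (mod 2063), i.e. (210/2063) = -1.
Legendre symbol -1 ⇒ 2063 is inert.

p is inert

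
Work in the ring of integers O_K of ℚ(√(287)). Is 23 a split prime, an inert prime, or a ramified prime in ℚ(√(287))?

inert

d = 287 ≡ 3 (mod 4), so O_K = ℤ[√287] and disc(K) = 4d = 1148.
23 ∤ 1148, so 23 is unramified.
Compute (287/23) via Euler: 11^((23-1)/2) mod 23 = 22, so (287/23) = -1.
Legendre symbol -1 ⇒ 23 is inert.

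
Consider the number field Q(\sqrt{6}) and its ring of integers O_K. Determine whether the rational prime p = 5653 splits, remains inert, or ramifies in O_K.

remains prime (inert)

Since 6 ≢ 1 mod 4, the ring of integers is ℤ[√6] with discriminant 4·6 = 24.
5653 ∤ 24, so 5653 is unramified.
Compute (6/5653) via Euler: 6^((5653-1)/2) mod 5653 = 5652, so (6/5653) = -1.
d is a non-residue mod p, hence 5653 remains inert in O_K.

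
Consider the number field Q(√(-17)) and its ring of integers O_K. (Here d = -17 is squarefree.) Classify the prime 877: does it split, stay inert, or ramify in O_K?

inert

-17 mod 4 = 3, hence disc K = 4·(-17) = -68 and O_K = ℤ[√-17].
Since gcd(877, -68) = 1 the prime 877 does not ramify.
Euler's criterion: (-17)^438 mod 877 = 876. Thus (-17|877) = -1.
Legendre symbol -1 ⇒ 877 is inert.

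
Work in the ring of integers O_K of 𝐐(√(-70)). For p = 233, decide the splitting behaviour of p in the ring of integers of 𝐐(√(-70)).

d = -70 ≡ 2 (mod 4), so O_K = ℤ[√-70] and disc(K) = 4d = -280.
Since gcd(233, -280) = 1 the prime 233 does not ramify.
Euler's criterion: (-70)^116 mod 233 = 232. Thus (-70|233) = -1.
Legendre symbol -1 ⇒ 233 is inert.

inert — (233) stays prime in O_K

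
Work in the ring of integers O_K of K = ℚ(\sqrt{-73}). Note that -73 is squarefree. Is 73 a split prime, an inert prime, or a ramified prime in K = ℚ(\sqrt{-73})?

d = -73 ≡ 3 (mod 4), so O_K = ℤ[√-73] and disc(K) = 4d = -292.
Ramification test: 73 | -292. The prime 73 ramifies in K.

73 is ramified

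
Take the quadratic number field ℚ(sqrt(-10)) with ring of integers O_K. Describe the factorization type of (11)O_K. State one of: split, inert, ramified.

splits completely

d = -10 ≡ 2 (mod 4), so O_K = ℤ[√-10] and disc(K) = 4d = -40.
11 ∤ -40, so 11 is unramified.
Legendre symbol by Euler's criterion: (-10/11) ≡ (-10)^5 ≡ 1 (mod 11), i.e. (-10/11) = 1.
(-10/11) = 1, so 11 splits.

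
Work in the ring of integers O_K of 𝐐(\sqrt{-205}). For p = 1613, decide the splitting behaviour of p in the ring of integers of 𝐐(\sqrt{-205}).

split — (1613) = 𝔭₁𝔭₂ with 𝔭₁ ≠ 𝔭₂

-205 mod 4 = 3, hence disc K = 4·(-205) = -820 and O_K = ℤ[√-205].
disc(K) = -820 is not divisible by 1613; 1613 is unramified.
Compute (-205/1613) via Euler: 1408^((1613-1)/2) mod 1613 = 1, so (-205/1613) = 1.
d is a quadratic residue mod p, hence 1613 splits in O_K.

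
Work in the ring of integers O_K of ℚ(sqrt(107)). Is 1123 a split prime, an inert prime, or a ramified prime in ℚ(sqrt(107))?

inert — (1123) stays prime in O_K

107 mod 4 = 3, hence disc K = 4·107 = 428 and O_K = ℤ[√107].
Since gcd(1123, 428) = 1 the prime 1123 does not ramify.
Euler's criterion: 107^561 mod 1123 = 1122. Thus (107|1123) = -1.
Legendre symbol -1 ⇒ 1123 is inert.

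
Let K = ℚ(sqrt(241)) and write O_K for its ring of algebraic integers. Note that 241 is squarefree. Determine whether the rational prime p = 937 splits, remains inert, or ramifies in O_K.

d = 241 ≡ 1 (mod 4), so O_K = ℤ[(1+√241)/2] and disc(K) = d = 241.
disc(K) = 241 is not divisible by 937; 937 is unramified.
Euler's criterion: 241^468 mod 937 = 1. Thus (241|937) = 1.
d is a quadratic residue mod p, hence 937 splits in O_K.

937 splits in O_K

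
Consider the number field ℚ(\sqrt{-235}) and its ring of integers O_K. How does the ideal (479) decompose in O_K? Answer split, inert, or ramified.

p splits

Since -235 ≡ 1 mod 4, the ring of integers is ℤ[(1+√-235)/2] with discriminant -235.
Since gcd(479, -235) = 1 the prime 479 does not ramify.
(-235/479) = 244^239 mod 479 = 1, giving Legendre symbol 1.
Legendre symbol 1 ⇒ 479 is split.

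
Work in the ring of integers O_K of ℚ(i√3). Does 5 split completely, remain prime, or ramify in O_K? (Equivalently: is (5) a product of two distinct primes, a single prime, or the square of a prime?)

Since -3 ≡ 1 mod 4, the ring of integers is ℤ[(1+√-3)/2] with discriminant -3.
disc(K) = -3 is not divisible by 5; 5 is unramified.
Legendre symbol by Euler's criterion: (-3/5) ≡ (-3)^2 ≡ 4 (mod 5), i.e. (-3/5) = -1.
(-3/5) = -1, so 5 is inert.

inert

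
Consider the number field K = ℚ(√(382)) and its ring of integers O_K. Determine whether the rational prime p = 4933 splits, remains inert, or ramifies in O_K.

Since 382 ≢ 1 mod 4, the ring of integers is ℤ[√382] with discriminant 4·382 = 1528.
4933 ∤ 1528, so 4933 is unramified.
Legendre symbol by Euler's criterion: (382/4933) ≡ 382^2466 ≡ 4932 (mod 4933), i.e. (382/4933) = -1.
(382/4933) = -1, so 4933 is inert.

4933 remains inert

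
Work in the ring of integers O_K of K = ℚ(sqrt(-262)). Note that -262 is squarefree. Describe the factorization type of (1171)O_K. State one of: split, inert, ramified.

inert

-262 mod 4 = 2, hence disc K = 4·(-262) = -1048 and O_K = ℤ[√-262].
disc(K) = -1048 is not divisible by 1171; 1171 is unramified.
Compute (-262/1171) via Euler: 909^((1171-1)/2) mod 1171 = 1170, so (-262/1171) = -1.
Legendre symbol -1 ⇒ 1171 is inert.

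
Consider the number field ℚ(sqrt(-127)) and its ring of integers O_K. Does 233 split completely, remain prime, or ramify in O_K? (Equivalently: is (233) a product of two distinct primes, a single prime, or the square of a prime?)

inert — (233) stays prime in O_K

d = -127 ≡ 1 (mod 4), so O_K = ℤ[(1+√-127)/2] and disc(K) = d = -127.
Since gcd(233, -127) = 1 the prime 233 does not ramify.
(-127/233) = 106^116 mod 233 = 232, giving Legendre symbol -1.
Legendre symbol -1 ⇒ 233 is inert.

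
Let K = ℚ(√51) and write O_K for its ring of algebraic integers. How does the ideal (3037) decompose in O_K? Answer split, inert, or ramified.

remains prime (inert)

d = 51 ≡ 3 (mod 4), so O_K = ℤ[√51] and disc(K) = 4d = 204.
3037 ∤ 204, so 3037 is unramified.
Compute (51/3037) via Euler: 51^((3037-1)/2) mod 3037 = 3036, so (51/3037) = -1.
Legendre symbol -1 ⇒ 3037 is inert.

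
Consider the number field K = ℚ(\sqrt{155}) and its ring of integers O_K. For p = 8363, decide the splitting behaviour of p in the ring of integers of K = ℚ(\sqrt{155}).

remains prime (inert)

Since 155 ≢ 1 mod 4, the ring of integers is ℤ[√155] with discriminant 4·155 = 620.
8363 ∤ 620, so 8363 is unramified.
Legendre symbol by Euler's criterion: (155/8363) ≡ 155^4181 ≡ 8362 (mod 8363), i.e. (155/8363) = -1.
d is a non-residue mod p, hence 8363 remains inert in O_K.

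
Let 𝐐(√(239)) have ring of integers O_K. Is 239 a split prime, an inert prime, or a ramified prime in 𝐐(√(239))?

Since 239 ≢ 1 mod 4, the ring of integers is ℤ[√239] with discriminant 4·239 = 956.
239 divides disc(K) = 956, so 239 ramifies.

239 is ramified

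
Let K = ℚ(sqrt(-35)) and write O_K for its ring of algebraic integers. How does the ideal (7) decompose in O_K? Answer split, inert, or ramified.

ramifies in O_K

Since -35 ≡ 1 mod 4, the ring of integers is ℤ[(1+√-35)/2] with discriminant -35.
7 divides disc(K) = -35, so 7 ramifies.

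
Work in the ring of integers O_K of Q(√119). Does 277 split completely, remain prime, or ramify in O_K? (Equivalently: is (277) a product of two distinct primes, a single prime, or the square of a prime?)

inert

Since 119 ≢ 1 mod 4, the ring of integers is ℤ[√119] with discriminant 4·119 = 476.
disc(K) = 476 is not divisible by 277; 277 is unramified.
Legendre symbol by Euler's criterion: (119/277) ≡ 119^138 ≡ 276 (mod 277), i.e. (119/277) = -1.
Legendre symbol -1 ⇒ 277 is inert.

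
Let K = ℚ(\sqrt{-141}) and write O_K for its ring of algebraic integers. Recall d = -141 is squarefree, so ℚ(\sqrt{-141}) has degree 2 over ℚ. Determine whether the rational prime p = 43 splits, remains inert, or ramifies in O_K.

splits completely

-141 mod 4 = 3, hence disc K = 4·(-141) = -564 and O_K = ℤ[√-141].
Since gcd(43, -564) = 1 the prime 43 does not ramify.
Compute (-141/43) via Euler: 31^((43-1)/2) mod 43 = 1, so (-141/43) = 1.
(-141/43) = 1, so 43 splits.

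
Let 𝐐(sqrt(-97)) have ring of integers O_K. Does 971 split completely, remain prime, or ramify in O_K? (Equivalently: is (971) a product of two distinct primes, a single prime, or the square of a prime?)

-97 mod 4 = 3, hence disc K = 4·(-97) = -388 and O_K = ℤ[√-97].
disc(K) = -388 is not divisible by 971; 971 is unramified.
Compute (-97/971) via Euler: 874^((971-1)/2) mod 971 = 970, so (-97/971) = -1.
(-97/971) = -1, so 971 is inert.

inert — (971) stays prime in O_K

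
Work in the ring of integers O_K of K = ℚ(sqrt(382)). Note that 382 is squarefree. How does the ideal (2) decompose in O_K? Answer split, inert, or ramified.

d = 382 ≡ 2 (mod 4), so O_K = ℤ[√382] and disc(K) = 4d = 1528.
disc(K) = 1528 = 2·764, so p = 2 is ramified.

ramifies in O_K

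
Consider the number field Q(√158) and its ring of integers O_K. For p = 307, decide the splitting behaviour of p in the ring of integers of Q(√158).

p is inert

158 mod 4 = 2, hence disc K = 4·158 = 632 and O_K = ℤ[√158].
disc(K) = 632 is not divisible by 307; 307 is unramified.
(158/307) = 158^153 mod 307 = 306, giving Legendre symbol -1.
Legendre symbol -1 ⇒ 307 is inert.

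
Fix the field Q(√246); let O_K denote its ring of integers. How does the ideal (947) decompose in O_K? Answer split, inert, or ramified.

d = 246 ≡ 2 (mod 4), so O_K = ℤ[√246] and disc(K) = 4d = 984.
disc(K) = 984 is not divisible by 947; 947 is unramified.
Legendre symbol by Euler's criterion: (246/947) ≡ 246^473 ≡ 946 (mod 947), i.e. (246/947) = -1.
Legendre symbol -1 ⇒ 947 is inert.

inert — (947) stays prime in O_K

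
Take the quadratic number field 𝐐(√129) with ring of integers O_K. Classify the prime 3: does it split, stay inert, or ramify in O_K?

ramifies in O_K

Since 129 ≡ 1 mod 4, the ring of integers is ℤ[(1+√129)/2] with discriminant 129.
3 divides disc(K) = 129, so 3 ramifies.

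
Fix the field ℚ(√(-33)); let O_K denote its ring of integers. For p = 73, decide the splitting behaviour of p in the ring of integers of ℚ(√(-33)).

d = -33 ≡ 3 (mod 4), so O_K = ℤ[√-33] and disc(K) = 4d = -132.
Since gcd(73, -132) = 1 the prime 73 does not ramify.
Legendre symbol by Euler's criterion: (-33/73) ≡ (-33)^36 ≡ 72 (mod 73), i.e. (-33/73) = -1.
d is a non-residue mod p, hence 73 remains inert in O_K.

remains prime (inert)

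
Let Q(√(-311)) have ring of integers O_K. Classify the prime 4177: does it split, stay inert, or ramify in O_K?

-311 mod 4 = 1, hence disc K = -311 and O_K = ℤ[(1+√-311)/2].
4177 ∤ -311, so 4177 is unramified.
(-311/4177) = 3866^2088 mod 4177 = 1, giving Legendre symbol 1.
Legendre symbol 1 ⇒ 4177 is split.

4177 splits in O_K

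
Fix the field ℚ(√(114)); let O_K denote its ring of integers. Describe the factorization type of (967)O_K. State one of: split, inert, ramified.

splits completely

114 mod 4 = 2, hence disc K = 4·114 = 456 and O_K = ℤ[√114].
Since gcd(967, 456) = 1 the prime 967 does not ramify.
(114/967) = 114^483 mod 967 = 1, giving Legendre symbol 1.
(114/967) = 1, so 967 splits.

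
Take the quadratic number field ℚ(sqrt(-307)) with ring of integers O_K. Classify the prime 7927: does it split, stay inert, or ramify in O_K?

Since -307 ≡ 1 mod 4, the ring of integers is ℤ[(1+√-307)/2] with discriminant -307.
disc(K) = -307 is not divisible by 7927; 7927 is unramified.
Euler's criterion: (-307)^3963 mod 7927 = 1. Thus (-307|7927) = 1.
(-307/7927) = 1, so 7927 splits.

split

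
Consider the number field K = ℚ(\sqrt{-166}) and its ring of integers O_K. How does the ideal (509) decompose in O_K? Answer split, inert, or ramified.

d = -166 ≡ 2 (mod 4), so O_K = ℤ[√-166] and disc(K) = 4d = -664.
Since gcd(509, -664) = 1 the prime 509 does not ramify.
Legendre symbol by Euler's criterion: (-166/509) ≡ (-166)^254 ≡ 508 (mod 509), i.e. (-166/509) = -1.
d is a non-residue mod p, hence 509 remains inert in O_K.

509 remains inert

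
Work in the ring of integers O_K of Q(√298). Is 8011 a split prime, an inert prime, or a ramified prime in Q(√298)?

inert — (8011) stays prime in O_K

d = 298 ≡ 2 (mod 4), so O_K = ℤ[√298] and disc(K) = 4d = 1192.
8011 ∤ 1192, so 8011 is unramified.
Compute (298/8011) via Euler: 298^((8011-1)/2) mod 8011 = 8010, so (298/8011) = -1.
(298/8011) = -1, so 8011 is inert.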